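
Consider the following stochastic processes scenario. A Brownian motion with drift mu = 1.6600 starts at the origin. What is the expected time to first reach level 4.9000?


Expected first passage time = a/mu
= 4.9000/1.6600
= 2.9518

2.9518


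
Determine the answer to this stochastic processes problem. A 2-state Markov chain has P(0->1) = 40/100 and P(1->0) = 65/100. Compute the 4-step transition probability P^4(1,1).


Computing P^4 by matrix multiplication.
P = [[0.6000, 0.4000], [0.6500, 0.3500]]
After raising P to the power 4:
P^4(1,1) = 0.3810

0.3810


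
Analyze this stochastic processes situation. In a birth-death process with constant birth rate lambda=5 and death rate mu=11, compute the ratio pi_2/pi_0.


For birth-death process, pi_n/pi_0 = (lambda/mu)^n
= (5/11)^2
= 0.2066

0.2066


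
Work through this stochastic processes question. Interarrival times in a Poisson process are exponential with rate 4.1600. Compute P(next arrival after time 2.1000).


P(X > t) = exp(-lambda * t)
= exp(-4.1600 * 2.1000)
= exp(-8.7360) = 1.6070e-04

1.6070e-04


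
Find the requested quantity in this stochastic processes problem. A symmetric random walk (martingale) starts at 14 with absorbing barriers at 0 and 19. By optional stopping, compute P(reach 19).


By optional stopping theorem: E(M at tau) = M(0) = 14
P(hit 19)*19 + P(hit 0)*0 = 14
P(hit 19) = (14 - 0)/(19 - 0) = 14/19 = 0.7368

0.7368


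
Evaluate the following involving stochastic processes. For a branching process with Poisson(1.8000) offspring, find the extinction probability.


Since mu = 1.8000 > 1, extinction prob q < 1.
Solve s = exp(mu*(s-1)) iteratively.
q = 0.2676

0.2676


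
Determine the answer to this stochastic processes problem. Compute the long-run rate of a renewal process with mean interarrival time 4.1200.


Long-run renewal rate = 1/E(X)
= 1/4.1200
= 0.2427

0.2427


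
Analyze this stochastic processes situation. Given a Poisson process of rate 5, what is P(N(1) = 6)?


P(N(t)=k) = (lambda*t)^k * exp(-lambda*t) / k!
lambda*t = 5
= 5^6 * exp(-5) / 6!
= 15625 * 0.0067 / 720
= 0.1462

0.1462


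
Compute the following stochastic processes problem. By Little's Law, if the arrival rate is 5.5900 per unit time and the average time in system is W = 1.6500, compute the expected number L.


Little's Law: L = lambda * W
= 5.5900 * 1.6500
= 9.2235

9.2235


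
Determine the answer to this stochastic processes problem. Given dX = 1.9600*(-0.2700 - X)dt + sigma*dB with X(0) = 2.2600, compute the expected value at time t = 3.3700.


E[X(t)] = mu + (X(0) - mu)*exp(-theta*t)
= -0.2700 + (2.2600 - -0.2700)*exp(-1.9600*3.3700)
= -0.2700 + 2.5300 * 0.0014
= -0.2666

-0.2666


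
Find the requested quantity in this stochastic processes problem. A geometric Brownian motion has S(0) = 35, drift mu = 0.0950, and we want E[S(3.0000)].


E[S(t)] = S(0) * exp(mu * t)
= 35 * exp(0.0950 * 3.0000)
= 35 * 1.3298
= 46.5417

46.5417


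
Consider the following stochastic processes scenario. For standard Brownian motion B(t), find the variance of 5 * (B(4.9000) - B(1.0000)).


Var(alpha*(B(t)-B(s))) = alpha^2 * (t-s)
= 5^2 * (4.9000 - 1.0000)
= 25 * 3.9000
= 97.5000

97.5000


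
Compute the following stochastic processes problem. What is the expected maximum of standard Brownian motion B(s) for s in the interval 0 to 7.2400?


E(max B(s)) = sqrt(2t/pi)
= sqrt(2*7.2400/pi)
= sqrt(4.6091)
= 2.1469

2.1469


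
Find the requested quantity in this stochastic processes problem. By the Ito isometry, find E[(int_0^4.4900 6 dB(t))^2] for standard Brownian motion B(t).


By Ito isometry: E[(int f dB)^2] = int f^2 dt
= 6^2 * 4.4900
= 36 * 4.4900 = 161.6400

161.6400


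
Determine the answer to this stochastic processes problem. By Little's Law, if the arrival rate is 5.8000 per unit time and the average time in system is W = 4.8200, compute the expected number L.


Little's Law: L = lambda * W
= 5.8000 * 4.8200
= 27.9560

27.9560


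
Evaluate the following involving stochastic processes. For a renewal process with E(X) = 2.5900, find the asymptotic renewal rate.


Long-run renewal rate = 1/E(X)
= 1/2.5900
= 0.3861

0.3861


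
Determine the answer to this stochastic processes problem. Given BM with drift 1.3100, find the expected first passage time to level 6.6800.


Expected first passage time = a/mu
= 6.6800/1.3100
= 5.0992

5.0992


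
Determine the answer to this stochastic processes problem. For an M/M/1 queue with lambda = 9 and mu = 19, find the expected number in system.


rho = 9/19 = 0.4737
L = rho/(1-rho)
= 0.4737/0.5263
= 0.9000

0.9000


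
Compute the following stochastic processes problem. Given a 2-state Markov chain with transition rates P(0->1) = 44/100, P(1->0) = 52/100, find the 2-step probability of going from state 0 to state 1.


Computing P^2 by matrix multiplication.
P = [[0.5600, 0.4400], [0.5200, 0.4800]]
After raising P to the power 2:
P^2(0,1) = 0.4576

0.4576


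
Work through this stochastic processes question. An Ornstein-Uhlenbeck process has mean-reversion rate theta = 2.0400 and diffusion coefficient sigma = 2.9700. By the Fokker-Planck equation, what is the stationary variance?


Stationary variance = sigma^2 / (2*theta)
= 2.9700^2 / (2*2.0400)
= 8.8209 / 4.0800
= 2.1620

2.1620


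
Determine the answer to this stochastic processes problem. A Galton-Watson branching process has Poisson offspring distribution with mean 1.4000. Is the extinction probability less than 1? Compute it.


Since mu = 1.4000 > 1, extinction prob q < 1.
Solve s = exp(mu*(s-1)) iteratively.
q = 0.4890

0.4890


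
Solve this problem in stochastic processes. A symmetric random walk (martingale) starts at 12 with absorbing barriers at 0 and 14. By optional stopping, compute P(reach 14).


By optional stopping theorem: E(M at tau) = M(0) = 12
P(hit 14)*14 + P(hit 0)*0 = 12
P(hit 14) = (12 - 0)/(14 - 0) = 6/7 = 0.8571

0.8571


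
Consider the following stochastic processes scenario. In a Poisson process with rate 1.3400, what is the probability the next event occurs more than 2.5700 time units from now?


P(X > t) = exp(-lambda * t)
= exp(-1.3400 * 2.5700)
= exp(-3.4438) = 0.0319

0.0319


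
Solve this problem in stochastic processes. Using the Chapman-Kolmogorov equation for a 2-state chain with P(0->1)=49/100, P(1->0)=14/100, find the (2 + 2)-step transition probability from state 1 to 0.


P^4 = P^2 * P^2
Computing via matrix multiplication of the transition matrix.
Entry (1,0) of P^4 = 0.2181

0.2181


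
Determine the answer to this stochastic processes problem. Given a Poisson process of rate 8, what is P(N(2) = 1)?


P(N(t)=k) = (lambda*t)^k * exp(-lambda*t) / k!
lambda*t = 16
= 16^1 * exp(-16) / 1!
= 16 * 1.1254e-07 / 1
= 1.8006e-06

1.8006e-06


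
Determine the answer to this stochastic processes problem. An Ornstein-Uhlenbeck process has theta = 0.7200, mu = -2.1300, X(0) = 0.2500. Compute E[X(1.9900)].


E[X(t)] = mu + (X(0) - mu)*exp(-theta*t)
= -2.1300 + (0.2500 - -2.1300)*exp(-0.7200*1.9900)
= -2.1300 + 2.3800 * 0.2386
= -1.5620

-1.5620


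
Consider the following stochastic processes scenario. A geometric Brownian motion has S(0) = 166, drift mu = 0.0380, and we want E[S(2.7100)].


E[S(t)] = S(0) * exp(mu * t)
= 166 * exp(0.0380 * 2.7100)
= 166 * 1.1085
= 184.0059

184.0059


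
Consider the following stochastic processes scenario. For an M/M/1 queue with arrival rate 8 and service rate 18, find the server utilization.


rho = lambda/mu
= 8/18
= 0.4444

0.4444


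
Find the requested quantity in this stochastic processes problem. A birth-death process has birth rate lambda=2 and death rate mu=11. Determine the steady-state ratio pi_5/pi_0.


For birth-death process, pi_n/pi_0 = (lambda/mu)^n
= (2/11)^5
= 1.9869e-04

1.9869e-04


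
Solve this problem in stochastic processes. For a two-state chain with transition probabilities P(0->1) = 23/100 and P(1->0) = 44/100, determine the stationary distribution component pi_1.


Stationary distribution: pi_0 = p10/(p01+p10), pi_1 = p01/(p01+p10)
p01 = 0.2300, p10 = 0.4400
pi_1 = 0.3433

0.3433


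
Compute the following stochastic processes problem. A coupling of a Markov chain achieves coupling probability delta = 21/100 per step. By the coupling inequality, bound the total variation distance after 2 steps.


TV distance bound <= (1-delta)^n
= (1 - 0.2100)^2
= 0.7900^2
= 0.6241

0.6241


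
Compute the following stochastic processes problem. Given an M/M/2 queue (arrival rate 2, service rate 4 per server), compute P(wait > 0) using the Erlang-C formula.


a = lambda/mu = 0.5000
rho = a/c = 0.2500
Erlang-C formula applied:
C(c,a) = 0.1000

0.1000


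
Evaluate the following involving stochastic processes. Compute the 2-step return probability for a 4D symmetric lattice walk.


P(return in 2 steps) = P(reverse first step) = 1/(2d)
= 1/8
= 0.1250

0.1250


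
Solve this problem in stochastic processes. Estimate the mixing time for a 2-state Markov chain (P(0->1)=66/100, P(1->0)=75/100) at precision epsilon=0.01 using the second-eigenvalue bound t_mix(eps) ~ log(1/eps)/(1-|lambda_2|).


lambda_2 = |1 - p01 - p10| = |1 - 0.6600 - 0.7500| = 0.4100
t_mix ~ log(1/eps)/(1 - |lambda_2|)
= log(100)/(1 - 0.4100) = 4.6052/0.5900
= 7.8054

7.8054


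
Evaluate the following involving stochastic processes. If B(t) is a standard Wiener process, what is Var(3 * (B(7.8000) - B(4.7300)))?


Var(alpha*(B(t)-B(s))) = alpha^2 * (t-s)
= 3^2 * (7.8000 - 4.7300)
= 9 * 3.0700
= 27.6300

27.6300


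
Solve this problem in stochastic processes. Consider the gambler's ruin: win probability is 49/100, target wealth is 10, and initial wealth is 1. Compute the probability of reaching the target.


Gambler's ruin formula:
r = q/p = 0.5100/0.4900 = 1.0408
P(win) = (1 - r^i)/(1 - r^N)
= (1 - 1.0408^1)/(1 - 1.0408^10)
= 0.0830

0.0830


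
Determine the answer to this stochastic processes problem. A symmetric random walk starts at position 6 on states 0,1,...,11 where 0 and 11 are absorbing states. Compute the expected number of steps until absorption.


For symmetric RW on 0,...,N with absorbing barriers, E(i) = i*(N-i)
E(6) = 6 * 5 = 30

30


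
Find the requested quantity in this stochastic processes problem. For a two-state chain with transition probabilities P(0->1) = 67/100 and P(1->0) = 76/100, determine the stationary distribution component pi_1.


Stationary distribution: pi_0 = p10/(p01+p10), pi_1 = p01/(p01+p10)
p01 = 0.6700, p10 = 0.7600
pi_1 = 0.4685

0.4685


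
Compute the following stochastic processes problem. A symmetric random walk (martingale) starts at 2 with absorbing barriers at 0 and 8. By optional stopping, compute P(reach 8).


By optional stopping theorem: E(M at tau) = M(0) = 2
P(hit 8)*8 + P(hit 0)*0 = 2
P(hit 8) = (2 - 0)/(8 - 0) = 1/4 = 0.2500

0.2500


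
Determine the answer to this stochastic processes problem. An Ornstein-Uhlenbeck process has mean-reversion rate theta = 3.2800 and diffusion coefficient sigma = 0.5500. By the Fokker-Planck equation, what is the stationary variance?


Stationary variance = sigma^2 / (2*theta)
= 0.5500^2 / (2*3.2800)
= 0.3025 / 6.5600
= 0.0461

0.0461


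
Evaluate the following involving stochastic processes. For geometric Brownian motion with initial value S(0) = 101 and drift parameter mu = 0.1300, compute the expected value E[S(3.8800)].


E[S(t)] = S(0) * exp(mu * t)
= 101 * exp(0.1300 * 3.8800)
= 101 * 1.6560
= 167.2552

167.2552


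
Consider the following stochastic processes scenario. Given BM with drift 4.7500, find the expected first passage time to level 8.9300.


Expected first passage time = a/mu
= 8.9300/4.7500
= 1.8800

1.8800


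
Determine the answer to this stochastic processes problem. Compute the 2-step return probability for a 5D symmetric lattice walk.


P(return in 2 steps) = P(reverse first step) = 1/(2d)
= 1/10
= 0.1000

0.1000


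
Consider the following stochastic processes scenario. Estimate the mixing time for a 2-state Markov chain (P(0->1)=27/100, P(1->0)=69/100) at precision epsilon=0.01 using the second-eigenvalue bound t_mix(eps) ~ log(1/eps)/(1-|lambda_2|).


lambda_2 = |1 - p01 - p10| = |1 - 0.2700 - 0.6900| = 0.0400
t_mix ~ log(1/eps)/(1 - |lambda_2|)
= log(100)/(1 - 0.0400) = 4.6052/0.9600
= 4.7971

4.7971


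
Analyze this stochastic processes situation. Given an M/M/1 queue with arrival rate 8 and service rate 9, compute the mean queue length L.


rho = 8/9 = 0.8889
L = rho/(1-rho)
= 0.8889/0.1111
= 8.0000

8.0000


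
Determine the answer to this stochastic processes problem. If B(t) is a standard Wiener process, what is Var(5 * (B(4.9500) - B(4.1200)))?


Var(alpha*(B(t)-B(s))) = alpha^2 * (t-s)
= 5^2 * (4.9500 - 4.1200)
= 25 * 0.8300
= 20.7500

20.7500


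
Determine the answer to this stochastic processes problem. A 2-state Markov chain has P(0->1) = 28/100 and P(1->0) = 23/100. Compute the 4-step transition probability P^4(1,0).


Computing P^4 by matrix multiplication.
P = [[0.7200, 0.2800], [0.2300, 0.7700]]
After raising P to the power 4:
P^4(1,0) = 0.4250

0.4250


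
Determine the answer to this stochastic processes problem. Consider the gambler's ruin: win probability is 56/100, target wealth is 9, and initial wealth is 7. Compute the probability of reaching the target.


Gambler's ruin formula:
r = q/p = 0.4400/0.5600 = 0.7857
P(win) = (1 - r^i)/(1 - r^N)
= (1 - 0.7857^7)/(1 - 0.7857^9)
= 0.9201

0.9201


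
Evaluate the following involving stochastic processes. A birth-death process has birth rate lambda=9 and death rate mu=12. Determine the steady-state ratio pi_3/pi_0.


For birth-death process, pi_n/pi_0 = (lambda/mu)^n
= (9/12)^3
= 0.4219

0.4219


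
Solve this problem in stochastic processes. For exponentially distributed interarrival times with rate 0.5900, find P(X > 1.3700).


P(X > t) = exp(-lambda * t)
= exp(-0.5900 * 1.3700)
= exp(-0.8083) = 0.4456

0.4456


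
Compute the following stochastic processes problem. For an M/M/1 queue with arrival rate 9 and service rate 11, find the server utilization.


rho = lambda/mu
= 9/11
= 0.8182

0.8182


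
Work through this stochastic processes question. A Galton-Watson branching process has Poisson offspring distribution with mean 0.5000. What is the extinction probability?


Since mu = 0.5000 <= 1, extinction probability = 1.

1.0000


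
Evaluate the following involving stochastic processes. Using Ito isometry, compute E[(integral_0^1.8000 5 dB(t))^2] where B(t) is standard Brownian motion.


By Ito isometry: E[(int f dB)^2] = int f^2 dt
= 5^2 * 1.8000
= 25 * 1.8000 = 45.0000

45.0000


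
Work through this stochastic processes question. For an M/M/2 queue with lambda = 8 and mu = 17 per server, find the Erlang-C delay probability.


a = lambda/mu = 0.4706
rho = a/c = 0.2353
Erlang-C formula applied:
C(c,a) = 0.0896

0.0896


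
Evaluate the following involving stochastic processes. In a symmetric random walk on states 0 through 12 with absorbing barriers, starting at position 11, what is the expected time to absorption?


For symmetric RW on 0,...,N with absorbing barriers, E(i) = i*(N-i)
E(11) = 11 * 1 = 11

11


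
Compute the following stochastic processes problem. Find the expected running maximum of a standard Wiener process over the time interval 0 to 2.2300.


E(max B(s)) = sqrt(2t/pi)
= sqrt(2*2.2300/pi)
= sqrt(1.4197)
= 1.1915

1.1915


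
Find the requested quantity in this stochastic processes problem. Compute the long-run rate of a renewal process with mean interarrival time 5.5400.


Long-run renewal rate = 1/E(X)
= 1/5.5400
= 0.1805

0.1805


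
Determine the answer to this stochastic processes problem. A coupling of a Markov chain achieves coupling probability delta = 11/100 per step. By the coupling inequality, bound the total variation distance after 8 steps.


TV distance bound <= (1-delta)^n
= (1 - 0.1100)^8
= 0.8900^8
= 0.3937

0.3937


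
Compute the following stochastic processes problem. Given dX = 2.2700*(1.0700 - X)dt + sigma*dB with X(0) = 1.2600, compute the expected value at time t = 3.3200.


E[X(t)] = mu + (X(0) - mu)*exp(-theta*t)
= 1.0700 + (1.2600 - 1.0700)*exp(-2.2700*3.3200)
= 1.0700 + 0.1900 * 5.3331e-04
= 1.0701

1.0701


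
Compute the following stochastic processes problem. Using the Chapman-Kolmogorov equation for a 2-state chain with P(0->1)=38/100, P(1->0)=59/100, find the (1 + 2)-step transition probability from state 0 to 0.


P^3 = P^1 * P^2
Computing via matrix multiplication of the transition matrix.
Entry (0,0) of P^3 = 0.6083

0.6083


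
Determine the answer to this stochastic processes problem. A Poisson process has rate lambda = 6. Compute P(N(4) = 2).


P(N(t)=k) = (lambda*t)^k * exp(-lambda*t) / k!
lambda*t = 24
= 24^2 * exp(-24) / 2!
= 576 * 3.7751e-11 / 2
= 1.0872e-08

1.0872e-08


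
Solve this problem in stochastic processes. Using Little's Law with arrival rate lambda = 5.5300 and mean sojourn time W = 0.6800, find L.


Little's Law: L = lambda * W
= 5.5300 * 0.6800
= 3.7604

3.7604


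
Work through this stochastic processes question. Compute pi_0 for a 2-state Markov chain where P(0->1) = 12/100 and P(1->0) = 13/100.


Stationary distribution: pi_0 = p10/(p01+p10), pi_1 = p01/(p01+p10)
p01 = 0.1200, p10 = 0.1300
pi_0 = 0.5200

0.5200


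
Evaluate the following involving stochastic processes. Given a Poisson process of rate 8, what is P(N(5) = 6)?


P(N(t)=k) = (lambda*t)^k * exp(-lambda*t) / k!
lambda*t = 40
= 40^6 * exp(-40) / 6!
= 4096000000 * 4.2484e-18 / 720
= 2.4168e-11

2.4168e-11


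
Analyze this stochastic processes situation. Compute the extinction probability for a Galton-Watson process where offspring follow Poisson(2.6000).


Since mu = 2.6000 > 1, extinction prob q < 1.
Solve s = exp(mu*(s-1)) iteratively.
q = 0.0951

0.0951


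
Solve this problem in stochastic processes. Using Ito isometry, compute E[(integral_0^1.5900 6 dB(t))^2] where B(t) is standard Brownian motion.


By Ito isometry: E[(int f dB)^2] = int f^2 dt
= 6^2 * 1.5900
= 36 * 1.5900 = 57.2400

57.2400


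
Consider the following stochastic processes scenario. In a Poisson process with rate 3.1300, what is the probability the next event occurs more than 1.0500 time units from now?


P(X > t) = exp(-lambda * t)
= exp(-3.1300 * 1.0500)
= exp(-3.2865) = 0.0374

0.0374


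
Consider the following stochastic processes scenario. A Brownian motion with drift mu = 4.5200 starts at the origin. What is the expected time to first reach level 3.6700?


Expected first passage time = a/mu
= 3.6700/4.5200
= 0.8119

0.8119


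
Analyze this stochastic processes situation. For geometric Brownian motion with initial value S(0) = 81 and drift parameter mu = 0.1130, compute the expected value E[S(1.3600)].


E[S(t)] = S(0) * exp(mu * t)
= 81 * exp(0.1130 * 1.3600)
= 81 * 1.1661
= 94.4555

94.4555


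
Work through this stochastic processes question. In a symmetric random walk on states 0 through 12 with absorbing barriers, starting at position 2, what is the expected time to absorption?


For symmetric RW on 0,...,N with absorbing barriers, E(i) = i*(N-i)
E(2) = 2 * 10 = 20

20


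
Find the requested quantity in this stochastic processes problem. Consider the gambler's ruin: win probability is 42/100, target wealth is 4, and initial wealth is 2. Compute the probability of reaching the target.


Gambler's ruin formula:
r = q/p = 0.5800/0.4200 = 1.3810
P(win) = (1 - r^i)/(1 - r^N)
= (1 - 1.3810^2)/(1 - 1.3810^4)
= 0.3440

0.3440


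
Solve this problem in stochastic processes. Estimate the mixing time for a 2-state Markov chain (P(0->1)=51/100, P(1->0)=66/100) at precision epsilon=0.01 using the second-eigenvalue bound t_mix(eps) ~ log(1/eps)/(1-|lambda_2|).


lambda_2 = |1 - p01 - p10| = |1 - 0.5100 - 0.6600| = 0.1700
t_mix ~ log(1/eps)/(1 - |lambda_2|)
= log(100)/(1 - 0.1700) = 4.6052/0.8300
= 5.5484

5.5484


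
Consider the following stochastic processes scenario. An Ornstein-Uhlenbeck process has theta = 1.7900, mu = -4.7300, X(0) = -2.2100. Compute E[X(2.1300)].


E[X(t)] = mu + (X(0) - mu)*exp(-theta*t)
= -4.7300 + (-2.2100 - -4.7300)*exp(-1.7900*2.1300)
= -4.7300 + 2.5200 * 0.0221
= -4.6743

-4.6743


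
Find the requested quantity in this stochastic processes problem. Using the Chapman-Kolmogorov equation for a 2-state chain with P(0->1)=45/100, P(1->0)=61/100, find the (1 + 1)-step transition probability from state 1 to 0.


P^2 = P^1 * P^1
Computing via matrix multiplication of the transition matrix.
Entry (1,0) of P^2 = 0.5734

0.5734


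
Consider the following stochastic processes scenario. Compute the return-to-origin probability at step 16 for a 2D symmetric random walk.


P = C(16,8)^2 / 4^16
= 12870^2 / 4294967296
= 165636900 / 4294967296
= 0.0386

0.0386


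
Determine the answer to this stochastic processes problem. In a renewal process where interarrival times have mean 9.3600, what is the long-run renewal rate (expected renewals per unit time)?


Long-run renewal rate = 1/E(X)
= 1/9.3600
= 0.1068

0.1068


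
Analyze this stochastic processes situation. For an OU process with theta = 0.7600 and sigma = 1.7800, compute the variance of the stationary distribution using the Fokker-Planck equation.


Stationary variance = sigma^2 / (2*theta)
= 1.7800^2 / (2*0.7600)
= 3.1684 / 1.5200
= 2.0845

2.0845


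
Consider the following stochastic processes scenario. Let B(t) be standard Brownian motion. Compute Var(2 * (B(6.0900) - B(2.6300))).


Var(alpha*(B(t)-B(s))) = alpha^2 * (t-s)
= 2^2 * (6.0900 - 2.6300)
= 4 * 3.4600
= 13.8400

13.8400


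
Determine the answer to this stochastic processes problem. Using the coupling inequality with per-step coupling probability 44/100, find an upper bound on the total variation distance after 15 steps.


TV distance bound <= (1-delta)^n
= (1 - 0.4400)^15
= 0.5600^15
= 1.6704e-04

1.6704e-04


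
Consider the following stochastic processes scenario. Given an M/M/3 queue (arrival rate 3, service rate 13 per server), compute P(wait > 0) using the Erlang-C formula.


a = lambda/mu = 0.2308
rho = a/c = 0.0769
Erlang-C formula applied:
C(c,a) = 0.0018

0.0018


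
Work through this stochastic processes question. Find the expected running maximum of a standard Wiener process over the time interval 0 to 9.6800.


E(max B(s)) = sqrt(2t/pi)
= sqrt(2*9.6800/pi)
= sqrt(6.1625)
= 2.4824

2.4824


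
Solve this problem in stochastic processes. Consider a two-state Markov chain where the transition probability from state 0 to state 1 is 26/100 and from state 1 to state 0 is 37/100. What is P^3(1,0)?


Computing P^3 by matrix multiplication.
P = [[0.7400, 0.2600], [0.3700, 0.6300]]
After raising P to the power 3:
P^3(1,0) = 0.5576

0.5576


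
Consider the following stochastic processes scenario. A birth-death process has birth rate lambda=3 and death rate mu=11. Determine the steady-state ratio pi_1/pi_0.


For birth-death process, pi_n/pi_0 = (lambda/mu)^n
= (3/11)^1
= 0.2727

0.2727


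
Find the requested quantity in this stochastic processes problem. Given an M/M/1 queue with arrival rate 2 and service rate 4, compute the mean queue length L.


rho = 2/4 = 0.5000
L = rho/(1-rho)
= 0.5000/0.5000
= 1.0000

1.0000


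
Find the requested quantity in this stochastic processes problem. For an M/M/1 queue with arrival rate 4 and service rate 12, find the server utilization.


rho = lambda/mu
= 4/12
= 0.3333

0.3333


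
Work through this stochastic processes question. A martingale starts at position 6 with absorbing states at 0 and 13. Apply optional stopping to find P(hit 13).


By optional stopping theorem: E(M at tau) = M(0) = 6
P(hit 13)*13 + P(hit 0)*0 = 6
P(hit 13) = (6 - 0)/(13 - 0) = 6/13 = 0.4615

0.4615


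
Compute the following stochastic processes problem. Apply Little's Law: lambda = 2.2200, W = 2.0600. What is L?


Little's Law: L = lambda * W
= 2.2200 * 2.0600
= 4.5732

4.5732


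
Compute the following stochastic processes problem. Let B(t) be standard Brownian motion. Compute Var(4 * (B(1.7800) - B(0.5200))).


Var(alpha*(B(t)-B(s))) = alpha^2 * (t-s)
= 4^2 * (1.7800 - 0.5200)
= 16 * 1.2600
= 20.1600

20.1600


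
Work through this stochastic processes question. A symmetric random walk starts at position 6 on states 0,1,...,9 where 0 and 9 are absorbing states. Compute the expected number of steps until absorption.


For symmetric RW on 0,...,N with absorbing barriers, E(i) = i*(N-i)
E(6) = 6 * 3 = 18

18


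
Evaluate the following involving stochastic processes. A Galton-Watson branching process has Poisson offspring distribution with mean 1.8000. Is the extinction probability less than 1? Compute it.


Since mu = 1.8000 > 1, extinction prob q < 1.
Solve s = exp(mu*(s-1)) iteratively.
q = 0.2676

0.2676


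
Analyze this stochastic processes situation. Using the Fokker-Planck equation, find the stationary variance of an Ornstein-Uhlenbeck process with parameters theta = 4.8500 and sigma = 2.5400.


Stationary variance = sigma^2 / (2*theta)
= 2.5400^2 / (2*4.8500)
= 6.4516 / 9.7000
= 0.6651

0.6651


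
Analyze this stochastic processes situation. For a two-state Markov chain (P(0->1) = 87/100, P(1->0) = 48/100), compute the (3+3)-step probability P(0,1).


P^6 = P^3 * P^3
Computing via matrix multiplication of the transition matrix.
Entry (0,1) of P^6 = 0.6433

0.6433


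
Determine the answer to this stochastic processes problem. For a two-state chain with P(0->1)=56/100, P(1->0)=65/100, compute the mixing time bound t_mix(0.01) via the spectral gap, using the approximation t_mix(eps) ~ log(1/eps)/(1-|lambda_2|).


lambda_2 = |1 - p01 - p10| = |1 - 0.5600 - 0.6500| = 0.2100
t_mix ~ log(1/eps)/(1 - |lambda_2|)
= log(100)/(1 - 0.2100) = 4.6052/0.7900
= 5.8293

5.8293


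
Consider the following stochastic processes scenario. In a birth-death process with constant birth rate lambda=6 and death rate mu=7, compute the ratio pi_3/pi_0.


For birth-death process, pi_n/pi_0 = (lambda/mu)^n
= (6/7)^3
= 0.6297

0.6297


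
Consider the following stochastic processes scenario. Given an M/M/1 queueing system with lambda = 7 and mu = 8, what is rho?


rho = lambda/mu
= 7/8
= 0.8750

0.8750


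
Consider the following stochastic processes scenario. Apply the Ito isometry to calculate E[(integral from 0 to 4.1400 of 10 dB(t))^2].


By Ito isometry: E[(int f dB)^2] = int f^2 dt
= 10^2 * 4.1400
= 100 * 4.1400 = 414.0000

414.0000


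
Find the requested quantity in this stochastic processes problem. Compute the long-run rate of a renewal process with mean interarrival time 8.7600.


Long-run renewal rate = 1/E(X)
= 1/8.7600
= 0.1142

0.1142


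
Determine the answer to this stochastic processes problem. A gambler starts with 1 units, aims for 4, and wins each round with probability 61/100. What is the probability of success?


Gambler's ruin formula:
r = q/p = 0.3900/0.6100 = 0.6393
P(win) = (1 - r^i)/(1 - r^N)
= (1 - 0.6393^1)/(1 - 0.6393^4)
= 0.4330

0.4330


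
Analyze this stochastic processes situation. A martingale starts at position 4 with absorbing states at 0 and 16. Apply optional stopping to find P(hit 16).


By optional stopping theorem: E(M at tau) = M(0) = 4
P(hit 16)*16 + P(hit 0)*0 = 4
P(hit 16) = (4 - 0)/(16 - 0) = 1/4 = 0.2500

0.2500


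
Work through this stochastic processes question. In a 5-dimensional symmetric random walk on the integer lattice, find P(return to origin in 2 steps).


P(return in 2 steps) = P(reverse first step) = 1/(2d)
= 1/10
= 0.1000

0.1000


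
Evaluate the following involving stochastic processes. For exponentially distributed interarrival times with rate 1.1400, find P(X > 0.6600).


P(X > t) = exp(-lambda * t)
= exp(-1.1400 * 0.6600)
= exp(-0.7524) = 0.4712

0.4712


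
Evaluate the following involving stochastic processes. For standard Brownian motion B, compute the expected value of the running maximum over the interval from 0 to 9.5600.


E(max B(s)) = sqrt(2t/pi)
= sqrt(2*9.5600/pi)
= sqrt(6.0861)
= 2.4670

2.4670


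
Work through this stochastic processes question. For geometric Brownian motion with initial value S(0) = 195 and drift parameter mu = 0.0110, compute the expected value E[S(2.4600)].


E[S(t)] = S(0) * exp(mu * t)
= 195 * exp(0.0110 * 2.4600)
= 195 * 1.0274
= 200.3487

200.3487


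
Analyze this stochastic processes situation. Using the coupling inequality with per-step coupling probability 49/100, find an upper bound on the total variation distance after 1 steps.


TV distance bound <= (1-delta)^n
= (1 - 0.4900)^1
= 0.5100^1
= 0.5100

0.5100


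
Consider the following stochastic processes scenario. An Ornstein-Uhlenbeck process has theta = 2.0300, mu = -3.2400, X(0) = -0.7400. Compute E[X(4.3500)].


E[X(t)] = mu + (X(0) - mu)*exp(-theta*t)
= -3.2400 + (-0.7400 - -3.2400)*exp(-2.0300*4.3500)
= -3.2400 + 2.5000 * 1.4621e-04
= -3.2396

-3.2396


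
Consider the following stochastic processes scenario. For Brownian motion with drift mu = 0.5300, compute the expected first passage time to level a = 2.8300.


Expected first passage time = a/mu
= 2.8300/0.5300
= 5.3396

5.3396


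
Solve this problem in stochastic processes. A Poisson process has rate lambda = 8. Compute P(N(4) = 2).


P(N(t)=k) = (lambda*t)^k * exp(-lambda*t) / k!
lambda*t = 32
= 32^2 * exp(-32) / 2!
= 1024 * 1.2664e-14 / 2
= 6.4841e-12

6.4841e-12


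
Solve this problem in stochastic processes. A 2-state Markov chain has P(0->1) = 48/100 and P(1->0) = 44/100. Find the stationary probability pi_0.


Stationary distribution: pi_0 = p10/(p01+p10), pi_1 = p01/(p01+p10)
p01 = 0.4800, p10 = 0.4400
pi_0 = 0.4783

0.4783


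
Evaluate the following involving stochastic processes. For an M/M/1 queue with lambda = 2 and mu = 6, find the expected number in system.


rho = 2/6 = 0.3333
L = rho/(1-rho)
= 0.3333/0.6667
= 0.5000

0.5000


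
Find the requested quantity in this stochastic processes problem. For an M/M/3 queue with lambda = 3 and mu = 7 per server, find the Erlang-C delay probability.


a = lambda/mu = 0.4286
rho = a/c = 0.1429
Erlang-C formula applied:
C(c,a) = 0.0100

0.0100


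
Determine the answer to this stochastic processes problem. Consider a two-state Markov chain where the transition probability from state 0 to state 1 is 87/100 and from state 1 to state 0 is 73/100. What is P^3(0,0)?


Computing P^3 by matrix multiplication.
P = [[0.1300, 0.8700], [0.7300, 0.2700]]
After raising P to the power 3:
P^3(0,0) = 0.3388

0.3388


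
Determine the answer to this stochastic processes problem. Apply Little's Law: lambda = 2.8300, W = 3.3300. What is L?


Little's Law: L = lambda * W
= 2.8300 * 3.3300
= 9.4239

9.4239


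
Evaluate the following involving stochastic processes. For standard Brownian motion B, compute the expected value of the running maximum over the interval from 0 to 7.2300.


E(max B(s)) = sqrt(2t/pi)
= sqrt(2*7.2300/pi)
= sqrt(4.6028)
= 2.1454

2.1454


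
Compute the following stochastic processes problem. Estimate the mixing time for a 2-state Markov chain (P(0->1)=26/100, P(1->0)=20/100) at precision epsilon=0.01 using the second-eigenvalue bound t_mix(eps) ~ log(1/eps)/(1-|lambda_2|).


lambda_2 = |1 - p01 - p10| = |1 - 0.2600 - 0.2000| = 0.5400
t_mix ~ log(1/eps)/(1 - |lambda_2|)
= log(100)/(1 - 0.5400) = 4.6052/0.4600
= 10.0112

10.0112


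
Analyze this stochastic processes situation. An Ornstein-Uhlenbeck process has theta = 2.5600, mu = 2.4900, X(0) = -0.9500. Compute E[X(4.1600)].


E[X(t)] = mu + (X(0) - mu)*exp(-theta*t)
= 2.4900 + (-0.9500 - 2.4900)*exp(-2.5600*4.1600)
= 2.4900 + -3.4400 * 2.3710e-05
= 2.4899

2.4899


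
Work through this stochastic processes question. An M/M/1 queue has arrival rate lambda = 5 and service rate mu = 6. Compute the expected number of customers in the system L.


rho = 5/6 = 0.8333
L = rho/(1-rho)
= 0.8333/0.1667
= 5.0000

5.0000


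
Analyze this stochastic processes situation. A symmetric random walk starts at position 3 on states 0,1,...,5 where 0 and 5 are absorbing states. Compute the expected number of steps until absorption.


For symmetric RW on 0,...,N with absorbing barriers, E(i) = i*(N-i)
E(3) = 3 * 2 = 6

6


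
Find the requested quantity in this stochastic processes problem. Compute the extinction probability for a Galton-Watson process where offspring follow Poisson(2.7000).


Since mu = 2.7000 > 1, extinction prob q < 1.
Solve s = exp(mu*(s-1)) iteratively.
q = 0.0844

0.0844


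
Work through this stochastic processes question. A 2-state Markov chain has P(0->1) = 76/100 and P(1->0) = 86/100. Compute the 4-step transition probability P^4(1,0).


Computing P^4 by matrix multiplication.
P = [[0.2400, 0.7600], [0.8600, 0.1400]]
After raising P to the power 4:
P^4(1,0) = 0.4524

0.4524


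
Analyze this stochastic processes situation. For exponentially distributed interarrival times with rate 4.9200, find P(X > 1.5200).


P(X > t) = exp(-lambda * t)
= exp(-4.9200 * 1.5200)
= exp(-7.4784) = 5.6516e-04

5.6516e-04


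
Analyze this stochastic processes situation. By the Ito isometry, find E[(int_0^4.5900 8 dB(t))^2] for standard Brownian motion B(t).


By Ito isometry: E[(int f dB)^2] = int f^2 dt
= 8^2 * 4.5900
= 64 * 4.5900 = 293.7600

293.7600


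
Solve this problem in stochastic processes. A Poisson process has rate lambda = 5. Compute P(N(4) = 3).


P(N(t)=k) = (lambda*t)^k * exp(-lambda*t) / k!
lambda*t = 20
= 20^3 * exp(-20) / 3!
= 8000 * 2.0612e-09 / 6
= 2.7482e-06

2.7482e-06


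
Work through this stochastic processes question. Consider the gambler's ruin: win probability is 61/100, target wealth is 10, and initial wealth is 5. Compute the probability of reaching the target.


Gambler's ruin formula:
r = q/p = 0.3900/0.6100 = 0.6393
P(win) = (1 - r^i)/(1 - r^N)
= (1 - 0.6393^5)/(1 - 0.6393^10)
= 0.9035

0.9035


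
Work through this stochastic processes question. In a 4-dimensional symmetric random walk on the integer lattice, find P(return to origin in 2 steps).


P(return in 2 steps) = P(reverse first step) = 1/(2d)
= 1/8
= 0.1250

0.1250


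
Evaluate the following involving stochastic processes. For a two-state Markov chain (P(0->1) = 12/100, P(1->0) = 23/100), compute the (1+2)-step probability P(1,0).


P^3 = P^1 * P^2
Computing via matrix multiplication of the transition matrix.
Entry (1,0) of P^3 = 0.4767

0.4767


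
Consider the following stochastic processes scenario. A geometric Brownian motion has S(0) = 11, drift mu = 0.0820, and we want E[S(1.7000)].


E[S(t)] = S(0) * exp(mu * t)
= 11 * exp(0.0820 * 1.7000)
= 11 * 1.1496
= 12.6454

12.6454


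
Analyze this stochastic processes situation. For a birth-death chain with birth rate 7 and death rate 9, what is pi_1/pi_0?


For birth-death process, pi_n/pi_0 = (lambda/mu)^n
= (7/9)^1
= 0.7778

0.7778


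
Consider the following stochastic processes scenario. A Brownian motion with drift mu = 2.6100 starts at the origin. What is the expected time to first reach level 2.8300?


Expected first passage time = a/mu
= 2.8300/2.6100
= 1.0843

1.0843


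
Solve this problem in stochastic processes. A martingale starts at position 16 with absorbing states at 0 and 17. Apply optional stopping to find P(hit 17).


By optional stopping theorem: E(M at tau) = M(0) = 16
P(hit 17)*17 + P(hit 0)*0 = 16
P(hit 17) = (16 - 0)/(17 - 0) = 16/17 = 0.9412

0.9412


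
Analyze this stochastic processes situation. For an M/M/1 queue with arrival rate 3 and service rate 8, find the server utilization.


rho = lambda/mu
= 3/8
= 0.3750

0.3750


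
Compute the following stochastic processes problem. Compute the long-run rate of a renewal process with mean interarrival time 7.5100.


Long-run renewal rate = 1/E(X)
= 1/7.5100
= 0.1332

0.1332


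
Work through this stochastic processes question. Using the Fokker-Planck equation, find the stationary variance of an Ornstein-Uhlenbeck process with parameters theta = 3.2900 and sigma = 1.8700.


Stationary variance = sigma^2 / (2*theta)
= 1.8700^2 / (2*3.2900)
= 3.4969 / 6.5800
= 0.5314

0.5314


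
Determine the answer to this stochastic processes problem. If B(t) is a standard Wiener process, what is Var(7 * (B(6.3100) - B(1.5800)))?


Var(alpha*(B(t)-B(s))) = alpha^2 * (t-s)
= 7^2 * (6.3100 - 1.5800)
= 49 * 4.7300
= 231.7700

231.7700


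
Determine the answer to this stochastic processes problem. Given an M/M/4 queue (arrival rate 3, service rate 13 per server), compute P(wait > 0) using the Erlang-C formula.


a = lambda/mu = 0.2308
rho = a/c = 0.0577
Erlang-C formula applied:
C(c,a) = 9.9560e-05

9.9560e-05


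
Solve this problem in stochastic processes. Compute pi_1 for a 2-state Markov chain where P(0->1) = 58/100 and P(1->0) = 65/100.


Stationary distribution: pi_0 = p10/(p01+p10), pi_1 = p01/(p01+p10)
p01 = 0.5800, p10 = 0.6500
pi_1 = 0.4715

0.4715


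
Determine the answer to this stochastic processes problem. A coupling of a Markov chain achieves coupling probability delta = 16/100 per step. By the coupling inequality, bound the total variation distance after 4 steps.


TV distance bound <= (1-delta)^n
= (1 - 0.1600)^4
= 0.8400^4
= 0.4979

0.4979


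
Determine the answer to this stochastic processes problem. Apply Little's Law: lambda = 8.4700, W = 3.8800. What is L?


Little's Law: L = lambda * W
= 8.4700 * 3.8800
= 32.8636

32.8636


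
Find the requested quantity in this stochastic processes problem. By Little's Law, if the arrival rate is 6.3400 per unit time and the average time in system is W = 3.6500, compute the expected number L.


Little's Law: L = lambda * W
= 6.3400 * 3.6500
= 23.1410

23.1410


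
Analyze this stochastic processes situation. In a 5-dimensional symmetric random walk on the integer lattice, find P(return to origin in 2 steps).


P(return in 2 steps) = P(reverse first step) = 1/(2d)
= 1/10
= 0.1000

0.1000


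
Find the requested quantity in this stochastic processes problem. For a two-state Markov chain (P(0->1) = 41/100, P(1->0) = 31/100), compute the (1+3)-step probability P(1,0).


P^4 = P^1 * P^3
Computing via matrix multiplication of the transition matrix.
Entry (1,0) of P^4 = 0.4279

0.4279


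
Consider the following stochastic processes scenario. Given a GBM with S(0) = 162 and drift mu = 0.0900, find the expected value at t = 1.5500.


E[S(t)] = S(0) * exp(mu * t)
= 162 * exp(0.0900 * 1.5500)
= 162 * 1.1497
= 186.2512

186.2512


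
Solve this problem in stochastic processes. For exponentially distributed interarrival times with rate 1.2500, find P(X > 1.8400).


P(X > t) = exp(-lambda * t)
= exp(-1.2500 * 1.8400)
= exp(-2.3000) = 0.1003

0.1003


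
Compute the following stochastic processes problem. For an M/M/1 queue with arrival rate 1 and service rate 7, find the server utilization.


rho = lambda/mu
= 1/7
= 0.1429

0.1429


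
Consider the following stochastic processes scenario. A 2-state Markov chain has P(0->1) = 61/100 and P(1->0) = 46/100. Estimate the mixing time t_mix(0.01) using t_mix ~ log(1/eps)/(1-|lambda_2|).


lambda_2 = |1 - p01 - p10| = |1 - 0.6100 - 0.4600| = 0.0700
t_mix ~ log(1/eps)/(1 - |lambda_2|)
= log(100)/(1 - 0.0700) = 4.6052/0.9300
= 4.9518

4.9518


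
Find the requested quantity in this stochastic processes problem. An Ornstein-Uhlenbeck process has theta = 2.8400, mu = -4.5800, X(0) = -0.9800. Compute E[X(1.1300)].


E[X(t)] = mu + (X(0) - mu)*exp(-theta*t)
= -4.5800 + (-0.9800 - -4.5800)*exp(-2.8400*1.1300)
= -4.5800 + 3.6000 * 0.0404
= -4.4346

-4.4346
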